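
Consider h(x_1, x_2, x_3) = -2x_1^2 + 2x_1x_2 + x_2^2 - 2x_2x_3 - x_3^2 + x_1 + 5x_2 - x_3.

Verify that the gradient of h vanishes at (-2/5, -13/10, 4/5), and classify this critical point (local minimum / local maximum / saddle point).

∇h = (-4x_1 + 2x_2 + 1, 2x_1 + 2x_2 - 2x_3 + 5, -2x_2 - 2x_3 - 1); substituting (-2/5, -13/10, 4/5) gives ∇h = (0, 0, 0), so (-2/5, -13/10, 4/5) is indeed a critical point.
The Hessian is constant: H = [[-4, 2, 0], [2, 2, -2], [0, -2, -2]].
Leading principal minors: Δ₁ = -4, Δ₂ = -12, Δ₃ = 40.
The minors fit neither the all-positive nor the alternating-sign pattern, so H is indefinite: a saddle point.

saddle point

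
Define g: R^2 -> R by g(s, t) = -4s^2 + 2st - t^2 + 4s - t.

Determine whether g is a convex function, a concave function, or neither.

concave

g is quadratic, so its Hessian is the constant matrix H = [[-8, 2], [2, -2]].
det(H) = 12, tr(H) = -10.
det(H) > 0 and tr(H) < 0, so H is negative definite everywhere: concave.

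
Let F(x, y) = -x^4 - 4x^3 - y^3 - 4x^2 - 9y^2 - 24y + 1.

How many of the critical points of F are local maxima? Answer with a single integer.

F separates as a function of x plus a function of y, so ∇F=0 decouples.
∂F/∂x = -4x(x + 1)(x + 2) = 0 at x ∈ {-2, -1, 0}; ∂F/∂y = -3(y + 2)(y + 4) = 0 at y ∈ {-4, -2}.
The Hessian is diagonal: diag(F_xx, F_yy). Second derivatives: F_xx(-2)=-8, F_xx(-1)=4, F_xx(0)=-8; F_yy(-4)=6, F_yy(-2)=-6.
Local maxima occur where both diagonal entries negative: (-2, -2), (0, -2). Count: 2.

2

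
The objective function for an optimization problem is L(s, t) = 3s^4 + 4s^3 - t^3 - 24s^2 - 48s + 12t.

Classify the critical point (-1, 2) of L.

local maximum

The mixed partial ∂²L/∂s∂t is 0, so the Hessian at any point is diag(L_ss, L_tt) = diag(12(3s^2 + 2s - 4), -6t).
At (-1, 2): H = diag(-36, -12).
Both eigenvalues are negative, so H is negative definite: a local maximum.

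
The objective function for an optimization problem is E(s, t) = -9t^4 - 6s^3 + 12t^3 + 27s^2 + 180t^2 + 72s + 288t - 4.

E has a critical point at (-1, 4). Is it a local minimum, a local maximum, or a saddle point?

saddle point

The mixed partial ∂²E/∂s∂t is 0, so the Hessian at any point is diag(E_ss, E_tt) = diag(18(-2s + 3), 36(-3t^2 + 2t + 10)).
At (-1, 4): H = diag(90, -1080).
The eigenvalues have opposite signs, so H is indefinite: a saddle point.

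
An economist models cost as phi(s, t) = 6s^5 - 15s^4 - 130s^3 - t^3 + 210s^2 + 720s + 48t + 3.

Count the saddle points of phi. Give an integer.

phi separates as a function of s plus a function of t, so ∇phi=0 decouples.
∂phi/∂s = 30(s - 4)(s - 2)(s + 1)(s + 3) = 0 at s ∈ {-3, -1, 2, 4}; ∂phi/∂t = -3(t - 4)(t + 4) = 0 at t ∈ {-4, 4}.
The Hessian is diagonal: diag(phi_ss, phi_tt). Second derivatives: phi_ss(-3)=-2100, phi_ss(-1)=900, phi_ss(2)=-900, phi_ss(4)=2100; phi_tt(-4)=24, phi_tt(4)=-24.
Saddle points occur where the two diagonal entries have opposite signs: (-3, -4), (-1, 4), (2, -4), (4, 4). Count: 4.

4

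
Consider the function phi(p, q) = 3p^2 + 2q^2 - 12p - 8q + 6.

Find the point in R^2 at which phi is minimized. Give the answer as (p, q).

phi(p,q) separates as A(p) + B(q) + 6, so its minimum is min A + min B + 6.
A'(p) = 6p - 12 vanishes at p ∈ {2}; B'(q) = 4q - 8 vanishes at q ∈ {2}.
Local minima of A (where A''>0): A(2)=-12. Local minima of B: B(2)=-8.
So the global minimum of phi is A(2) + B(2) + 6 = -12 − 8 + 6 = -14, attained at (2, 2).

(2, 2)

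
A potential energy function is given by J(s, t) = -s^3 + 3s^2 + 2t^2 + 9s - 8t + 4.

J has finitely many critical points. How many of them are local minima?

J separates as a function of s plus a function of t, so ∇J=0 decouples.
∂J/∂s = -3(s - 3)(s + 1) = 0 at s ∈ {-1, 3}; ∂J/∂t = 4(t - 2) = 0 at t ∈ {2}.
The Hessian is diagonal: diag(J_ss, J_tt). Second derivatives: J_ss(-1)=12, J_ss(3)=-12; J_tt(2)=4.
Local minima occur where both diagonal entries positive: (-1, 2). Count: 1.

1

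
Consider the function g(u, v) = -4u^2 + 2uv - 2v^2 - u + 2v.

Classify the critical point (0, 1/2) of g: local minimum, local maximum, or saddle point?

local maximum

The Hessian of g is constant: H = [[-8, 2], [2, -4]].
det(H) = (-8)·(-4) − 2² = 28.
det(H) > 0 and tr(H) = -12 < 0, so H is negative definite and the point is a local maximum.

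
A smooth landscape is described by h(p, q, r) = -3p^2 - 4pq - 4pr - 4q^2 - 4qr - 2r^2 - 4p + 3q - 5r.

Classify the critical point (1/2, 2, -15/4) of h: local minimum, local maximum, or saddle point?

local maximum

The Hessian is constant: H = [[-6, -4, -4], [-4, -8, -4], [-4, -4, -4]].
Leading principal minors: Δ₁ = -6, Δ₂ = 32, Δ₃ = -32.
The minors alternate sign starting negative (−, +, −), so H is negative definite: a local maximum.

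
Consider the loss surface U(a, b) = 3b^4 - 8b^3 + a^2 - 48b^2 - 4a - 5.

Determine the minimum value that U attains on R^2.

U(a,b) separates as P(a) + Q(b) − 5, so its minimum is min P + min Q − 5.
P'(a) = 2a - 4 vanishes at a ∈ {2}; Q'(b) = 12b(b - 4)(b + 2) vanishes at b ∈ {-2, 0, 4}.
Local minima of P (where P''>0): P(2)=-4. Local minima of Q: Q(-2)=-80, Q(4)=-512.
So the global minimum of U is P(2) + Q(4) − 5 = -4 − 512 − 5 = -521, attained at (2, 4).

-521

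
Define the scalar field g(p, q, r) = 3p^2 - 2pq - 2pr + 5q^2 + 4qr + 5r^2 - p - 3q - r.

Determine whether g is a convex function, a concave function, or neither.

convex

g is quadratic, so its Hessian is the constant matrix H = [[6, -2, -2], [-2, 10, 4], [-2, 4, 10]].
Leading principal minors: 6, 56, 456.
All positive ⇒ H ≻ 0 ⇒ convex.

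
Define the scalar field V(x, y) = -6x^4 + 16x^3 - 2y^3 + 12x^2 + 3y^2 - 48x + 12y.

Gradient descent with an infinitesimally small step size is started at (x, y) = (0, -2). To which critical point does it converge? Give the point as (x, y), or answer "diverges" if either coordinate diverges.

V is separable, so gradient descent decouples: x follows -∂V/∂x, y follows -∂V/∂y.
∂V/∂x = -24(x - 2)(x - 1)(x + 1); at x=0 this is -48, so x increases.
∂V/∂y = -6(y - 2)(y + 1); at y=-2 this is -24, so y increases.
x converges to its nearest critical value 1 (a local min of the x-part); y converges to -1. The iterate converges to (1, -1).

(1, -1)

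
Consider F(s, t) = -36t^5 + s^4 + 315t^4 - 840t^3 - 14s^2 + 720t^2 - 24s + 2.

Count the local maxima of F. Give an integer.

2

F separates as a function of s plus a function of t, so ∇F=0 decouples.
∂F/∂s = 4(s - 3)(s + 1)(s + 2) = 0 at s ∈ {-2, -1, 3}; ∂F/∂t = -180t(t - 4)(t - 2)(t - 1) = 0 at t ∈ {0, 1, 2, 4}.
The Hessian is diagonal: diag(F_ss, F_tt). Second derivatives: F_ss(-2)=20, F_ss(-1)=-16, F_ss(3)=80; F_tt(0)=1440, F_tt(1)=-540, F_tt(2)=720, F_tt(4)=-4320.
Local maxima occur where both diagonal entries negative: (-1, 1), (-1, 4). Count: 2.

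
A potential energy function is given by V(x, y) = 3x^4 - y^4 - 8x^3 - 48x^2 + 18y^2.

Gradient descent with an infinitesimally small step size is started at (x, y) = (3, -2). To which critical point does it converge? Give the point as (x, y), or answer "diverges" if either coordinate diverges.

(4, 0)

V is separable, so gradient descent decouples: x follows -∂V/∂x, y follows -∂V/∂y.
∂V/∂x = 12x(x - 4)(x + 2); at x=3 this is -180, so x increases.
∂V/∂y = -4y(y - 3)(y + 3); at y=-2 this is -40, so y increases.
x converges to its nearest critical value 4 (a local min of the x-part); y converges to 0. The iterate converges to (4, 0).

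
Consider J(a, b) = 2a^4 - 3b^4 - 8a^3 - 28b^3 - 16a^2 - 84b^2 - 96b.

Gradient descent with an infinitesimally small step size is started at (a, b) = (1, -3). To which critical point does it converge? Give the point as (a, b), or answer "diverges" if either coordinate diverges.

(4, -2)

J is separable, so gradient descent decouples: a follows -∂J/∂a, b follows -∂J/∂b.
∂J/∂a = 8a(a - 4)(a + 1); at a=1 this is -48, so a increases.
∂J/∂b = -12(b + 1)(b + 2)(b + 4); at b=-3 this is -24, so b increases.
a converges to its nearest critical value 4 (a local min of the a-part); b converges to -2. The iterate converges to (4, -2).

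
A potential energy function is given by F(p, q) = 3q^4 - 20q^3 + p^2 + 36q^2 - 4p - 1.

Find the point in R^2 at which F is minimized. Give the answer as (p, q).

F(p,q) separates as A(p) + B(q) − 1, so its minimum is min A + min B − 1.
A'(p) = 2p - 4 vanishes at p ∈ {2}; B'(q) = 12q(q - 3)(q - 2) vanishes at q ∈ {0, 2, 3}.
Local minima of A (where A''>0): A(2)=-4. Local minima of B: B(0)=0, B(3)=27.
So the global minimum of F is A(2) + B(0) − 1 = -4 + 0 − 1 = -5, attained at (2, 0).

(2, 0)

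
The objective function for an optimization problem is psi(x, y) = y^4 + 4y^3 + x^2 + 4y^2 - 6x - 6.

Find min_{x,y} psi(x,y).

-15

psi(x,y) separates as P(x) + Q(y) − 6, so its minimum is min P + min Q − 6.
P'(x) = 2x - 6 vanishes at x ∈ {3}; Q'(y) = 4y(y + 1)(y + 2) vanishes at y ∈ {-2, -1, 0}.
Local minima of P (where P''>0): P(3)=-9. Local minima of Q: Q(-2)=0, Q(0)=0.
So the global minimum of psi is P(3) + Q(-2) − 6 = -9 + 0 − 6 = -15, attained at (3, -2).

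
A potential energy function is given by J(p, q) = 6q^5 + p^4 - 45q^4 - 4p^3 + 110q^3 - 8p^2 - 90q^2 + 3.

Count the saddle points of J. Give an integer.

6

J separates as a function of p plus a function of q, so ∇J=0 decouples.
∂J/∂p = 4p(p - 4)(p + 1) = 0 at p ∈ {-1, 0, 4}; ∂J/∂q = 30q(q - 3)(q - 2)(q - 1) = 0 at q ∈ {0, 1, 2, 3}.
The Hessian is diagonal: diag(J_pp, J_qq). Second derivatives: J_pp(-1)=20, J_pp(0)=-16, J_pp(4)=80; J_qq(0)=-180, J_qq(1)=60, J_qq(2)=-60, J_qq(3)=180.
Saddle points occur where the two diagonal entries have opposite signs: (-1, 0), (-1, 2), (0, 1), (0, 3), (4, 0), (4, 2). Count: 6.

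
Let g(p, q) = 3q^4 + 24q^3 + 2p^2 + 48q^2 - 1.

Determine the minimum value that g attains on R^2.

g(p,q) separates as A(p) + B(q) − 1, so its minimum is min A + min B − 1.
A'(p) = 4p vanishes at p ∈ {0}; B'(q) = 12q(q + 2)(q + 4) vanishes at q ∈ {-4, -2, 0}.
Local minima of A (where A''>0): A(0)=0. Local minima of B: B(-4)=0, B(0)=0.
So the global minimum of g is A(0) + B(-4) − 1 = 0 + 0 − 1 = -1, attained at (0, -4).

-1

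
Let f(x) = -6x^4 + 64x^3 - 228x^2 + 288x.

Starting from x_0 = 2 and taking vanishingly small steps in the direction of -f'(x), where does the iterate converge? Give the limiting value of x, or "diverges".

f'(x) = -24(x - 4)(x - 3)(x - 1), so f'(2) = -48.
Gradient descent moves in the -f' direction, i.e. x is increasing.
The nearest critical point in that direction is x = 3, where f'' = 48 > 0 (a local minimum). The iterate converges there.

3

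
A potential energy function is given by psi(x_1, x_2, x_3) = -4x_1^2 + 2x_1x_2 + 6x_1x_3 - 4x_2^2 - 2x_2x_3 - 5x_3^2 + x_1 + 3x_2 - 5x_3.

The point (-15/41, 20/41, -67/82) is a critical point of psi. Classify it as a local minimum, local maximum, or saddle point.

local maximum

The Hessian is constant: H = [[-8, 2, 6], [2, -8, -2], [6, -2, -10]].
Leading principal minors: Δ₁ = -8, Δ₂ = 60, Δ₃ = -328.
The minors alternate sign starting negative (−, +, −), so H is negative definite: a local maximum.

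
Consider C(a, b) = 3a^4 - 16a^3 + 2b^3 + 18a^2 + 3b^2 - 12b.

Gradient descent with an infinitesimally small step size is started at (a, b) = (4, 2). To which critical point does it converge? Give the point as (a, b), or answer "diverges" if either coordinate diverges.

C is separable, so gradient descent decouples: a follows -∂C/∂a, b follows -∂C/∂b.
∂C/∂a = 12a(a - 3)(a - 1); at a=4 this is 144, so a decreases.
∂C/∂b = 6(b - 1)(b + 2); at b=2 this is 24, so b decreases.
a converges to its nearest critical value 3 (a local min of the a-part); b converges to 1. The iterate converges to (3, 1).

(3, 1)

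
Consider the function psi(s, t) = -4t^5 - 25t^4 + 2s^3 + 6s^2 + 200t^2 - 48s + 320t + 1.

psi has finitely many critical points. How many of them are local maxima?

psi separates as a function of s plus a function of t, so ∇psi=0 decouples.
∂psi/∂s = 6(s - 2)(s + 4) = 0 at s ∈ {-4, 2}; ∂psi/∂t = -20(t - 2)(t + 1)(t + 2)(t + 4) = 0 at t ∈ {-4, -2, -1, 2}.
The Hessian is diagonal: diag(psi_ss, psi_tt). Second derivatives: psi_ss(-4)=-36, psi_ss(2)=36; psi_tt(-4)=720, psi_tt(-2)=-160, psi_tt(-1)=180, psi_tt(2)=-1440.
Local maxima occur where both diagonal entries negative: (-4, -2), (-4, 2). Count: 2.

2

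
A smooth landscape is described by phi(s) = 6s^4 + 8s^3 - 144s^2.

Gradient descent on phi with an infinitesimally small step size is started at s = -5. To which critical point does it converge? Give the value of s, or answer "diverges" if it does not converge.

-4

phi'(s) = 24s(s - 3)(s + 4), so phi'(-5) = -960.
Gradient descent moves in the -phi' direction, i.e. s is increasing.
The nearest critical point in that direction is s = -4, where phi'' = 672 > 0 (a local minimum). The iterate converges there.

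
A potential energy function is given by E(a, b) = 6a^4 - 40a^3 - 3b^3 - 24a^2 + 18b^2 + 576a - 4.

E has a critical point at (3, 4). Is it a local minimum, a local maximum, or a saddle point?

local maximum

The mixed partial ∂²E/∂a∂b is 0, so the Hessian at any point is diag(E_aa, E_bb) = diag(24(3a^2 - 10a - 2), 18(-b + 2)).
At (3, 4): H = diag(-120, -36).
Both eigenvalues are negative, so H is negative definite: a local maximum.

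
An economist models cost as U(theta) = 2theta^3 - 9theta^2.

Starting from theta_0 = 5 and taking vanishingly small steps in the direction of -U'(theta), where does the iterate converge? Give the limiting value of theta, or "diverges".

U'(theta) = 6theta(theta - 3), so U'(5) = 60.
Gradient descent moves in the -U' direction, i.e. theta is decreasing.
The nearest critical point in that direction is theta = 3, where U'' = 18 > 0 (a local minimum). The iterate converges there.

3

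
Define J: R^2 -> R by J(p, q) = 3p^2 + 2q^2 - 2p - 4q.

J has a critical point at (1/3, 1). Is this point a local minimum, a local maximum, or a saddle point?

local minimum

The Hessian of J is constant: H = [[6, 0], [0, 4]].
det(H) = 6·4 − 0² = 24.
det(H) > 0 and tr(H) = 10 > 0, so H is positive definite and the point is a local minimum.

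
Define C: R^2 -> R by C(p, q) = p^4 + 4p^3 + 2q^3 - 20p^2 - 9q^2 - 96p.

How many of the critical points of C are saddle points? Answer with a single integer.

C separates as a function of p plus a function of q, so ∇C=0 decouples.
∂C/∂p = 4(p - 3)(p + 2)(p + 4) = 0 at p ∈ {-4, -2, 3}; ∂C/∂q = 6q(q - 3) = 0 at q ∈ {0, 3}.
The Hessian is diagonal: diag(C_pp, C_qq). Second derivatives: C_pp(-4)=56, C_pp(-2)=-40, C_pp(3)=140; C_qq(0)=-18, C_qq(3)=18.
Saddle points occur where the two diagonal entries have opposite signs: (-4, 0), (-2, 3), (3, 0). Count: 3.

3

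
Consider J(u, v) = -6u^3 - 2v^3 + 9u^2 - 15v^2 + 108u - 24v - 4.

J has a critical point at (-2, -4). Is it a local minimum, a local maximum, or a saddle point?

The mixed partial ∂²J/∂u∂v is 0, so the Hessian at any point is diag(J_uu, J_vv) = diag(18(-2u + 1), -6(2v + 5)).
At (-2, -4): H = diag(90, 18).
Both eigenvalues are positive, so H is positive definite: a local minimum.

local minimum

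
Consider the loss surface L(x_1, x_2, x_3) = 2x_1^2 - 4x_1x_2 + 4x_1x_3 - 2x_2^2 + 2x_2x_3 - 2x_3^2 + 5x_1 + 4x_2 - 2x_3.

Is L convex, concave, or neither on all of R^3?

neither

L is quadratic, so its Hessian is the constant matrix H = [[4, -4, 4], [-4, -4, 2], [4, 2, -4]].
Leading principal minors: 4, -32, 112.
Neither pattern holds ⇒ H is indefinite ⇒ neither convex nor concave.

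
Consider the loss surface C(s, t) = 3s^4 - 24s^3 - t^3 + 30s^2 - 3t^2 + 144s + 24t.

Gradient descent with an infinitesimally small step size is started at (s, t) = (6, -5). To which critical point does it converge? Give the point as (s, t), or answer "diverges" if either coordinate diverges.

(4, -4)

C is separable, so gradient descent decouples: s follows -∂C/∂s, t follows -∂C/∂t.
∂C/∂s = 12(s - 4)(s - 3)(s + 1); at s=6 this is 504, so s decreases.
∂C/∂t = -3(t - 2)(t + 4); at t=-5 this is -21, so t increases.
s converges to its nearest critical value 4 (a local min of the s-part); t converges to -4. The iterate converges to (4, -4).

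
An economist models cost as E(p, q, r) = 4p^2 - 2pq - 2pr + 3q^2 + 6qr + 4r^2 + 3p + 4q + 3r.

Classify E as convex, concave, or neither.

E is quadratic, so its Hessian is the constant matrix H = [[8, -2, -2], [-2, 6, 6], [-2, 6, 8]].
Leading principal minors: 8, 44, 88.
All positive ⇒ H ≻ 0 ⇒ convex.

convex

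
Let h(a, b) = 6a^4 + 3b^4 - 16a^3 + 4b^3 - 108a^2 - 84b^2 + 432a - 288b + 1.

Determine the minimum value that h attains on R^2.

-2821

h(a,b) separates as P(a) + Q(b) + 1, so its minimum is min P + min Q + 1.
P'(a) = 24(a - 3)(a - 2)(a + 3) vanishes at a ∈ {-3, 2, 3}; Q'(b) = 12(b - 4)(b + 2)(b + 3) vanishes at b ∈ {-3, -2, 4}.
Local minima of P (where P''>0): P(-3)=-1350, P(3)=378. Local minima of Q: Q(-3)=243, Q(4)=-1472.
So the global minimum of h is P(-3) + Q(4) + 1 = -1350 − 1472 + 1 = -2821, attained at (-3, 4).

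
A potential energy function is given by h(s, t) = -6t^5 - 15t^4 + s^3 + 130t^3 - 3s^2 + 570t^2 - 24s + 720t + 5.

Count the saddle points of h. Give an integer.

4

h separates as a function of s plus a function of t, so ∇h=0 decouples.
∂h/∂s = 3(s - 4)(s + 2) = 0 at s ∈ {-2, 4}; ∂h/∂t = -30(t - 4)(t + 1)(t + 2)(t + 3) = 0 at t ∈ {-3, -2, -1, 4}.
The Hessian is diagonal: diag(h_ss, h_tt). Second derivatives: h_ss(-2)=-18, h_ss(4)=18; h_tt(-3)=420, h_tt(-2)=-180, h_tt(-1)=300, h_tt(4)=-6300.
Saddle points occur where the two diagonal entries have opposite signs: (-2, -3), (-2, -1), (4, -2), (4, 4). Count: 4.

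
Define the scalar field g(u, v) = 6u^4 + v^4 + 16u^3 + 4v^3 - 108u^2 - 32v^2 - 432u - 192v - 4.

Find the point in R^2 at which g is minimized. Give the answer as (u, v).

(3, 4)

g(u,v) separates as P(u) + Q(v) − 4, so its minimum is min P + min Q − 4.
P'(u) = 24(u - 3)(u + 2)(u + 3) vanishes at u ∈ {-3, -2, 3}; Q'(v) = 4(v - 4)(v + 3)(v + 4) vanishes at v ∈ {-4, -3, 4}.
Local minima of P (where P''>0): P(-3)=378, P(3)=-1350. Local minima of Q: Q(-4)=256, Q(4)=-768.
So the global minimum of g is P(3) + Q(4) − 4 = -1350 − 768 − 4 = -2122, attained at (3, 4).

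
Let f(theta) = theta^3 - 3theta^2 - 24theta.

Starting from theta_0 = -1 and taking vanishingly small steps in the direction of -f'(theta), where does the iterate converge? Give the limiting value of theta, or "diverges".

4

f'(theta) = 3(theta - 4)(theta + 2), so f'(-1) = -15.
Gradient descent moves in the -f' direction, i.e. theta is increasing.
The nearest critical point in that direction is theta = 4, where f'' = 18 > 0 (a local minimum). The iterate converges there.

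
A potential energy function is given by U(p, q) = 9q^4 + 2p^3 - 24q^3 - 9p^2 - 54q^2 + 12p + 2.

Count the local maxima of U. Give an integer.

U separates as a function of p plus a function of q, so ∇U=0 decouples.
∂U/∂p = 6(p - 2)(p - 1) = 0 at p ∈ {1, 2}; ∂U/∂q = 36q(q - 3)(q + 1) = 0 at q ∈ {-1, 0, 3}.
The Hessian is diagonal: diag(U_pp, U_qq). Second derivatives: U_pp(1)=-6, U_pp(2)=6; U_qq(-1)=144, U_qq(0)=-108, U_qq(3)=432.
Local maxima occur where both diagonal entries negative: (1, 0). Count: 1.

1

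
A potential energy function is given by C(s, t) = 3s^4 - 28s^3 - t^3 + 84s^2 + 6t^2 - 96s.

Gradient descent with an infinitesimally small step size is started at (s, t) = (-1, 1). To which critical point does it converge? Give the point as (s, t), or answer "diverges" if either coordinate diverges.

C is separable, so gradient descent decouples: s follows -∂C/∂s, t follows -∂C/∂t.
∂C/∂s = 12(s - 4)(s - 2)(s - 1); at s=-1 this is -360, so s increases.
∂C/∂t = -3t(t - 4); at t=1 this is 9, so t decreases.
s converges to its nearest critical value 1 (a local min of the s-part); t converges to 0. The iterate converges to (1, 0).

(1, 0)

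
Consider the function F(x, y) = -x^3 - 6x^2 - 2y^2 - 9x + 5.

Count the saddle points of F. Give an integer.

1

F separates as a function of x plus a function of y, so ∇F=0 decouples.
∂F/∂x = -3(x + 1)(x + 3) = 0 at x ∈ {-3, -1}; ∂F/∂y = -4y = 0 at y ∈ {0}.
The Hessian is diagonal: diag(F_xx, F_yy). Second derivatives: F_xx(-3)=6, F_xx(-1)=-6; F_yy(0)=-4.
Saddle points occur where the two diagonal entries have opposite signs: (-3, 0). Count: 1.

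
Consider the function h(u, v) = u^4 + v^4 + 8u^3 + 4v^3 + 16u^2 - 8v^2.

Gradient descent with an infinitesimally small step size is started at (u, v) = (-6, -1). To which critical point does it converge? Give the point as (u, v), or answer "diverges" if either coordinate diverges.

(-4, -4)

h is separable, so gradient descent decouples: u follows -∂h/∂u, v follows -∂h/∂v.
∂h/∂u = 4u(u + 2)(u + 4); at u=-6 this is -192, so u increases.
∂h/∂v = 4v(v - 1)(v + 4); at v=-1 this is 24, so v decreases.
u converges to its nearest critical value -4 (a local min of the u-part); v converges to -4. The iterate converges to (-4, -4).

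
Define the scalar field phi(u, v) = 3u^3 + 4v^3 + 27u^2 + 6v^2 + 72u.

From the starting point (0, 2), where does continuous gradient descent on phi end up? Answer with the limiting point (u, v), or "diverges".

phi is separable, so gradient descent decouples: u follows -∂phi/∂u, v follows -∂phi/∂v.
∂phi/∂u = 9(u + 2)(u + 4); at u=0 this is 72, so u decreases.
∂phi/∂v = 12v(v + 1); at v=2 this is 72, so v decreases.
u converges to its nearest critical value -2 (a local min of the u-part); v converges to 0. The iterate converges to (-2, 0).

(-2, 0)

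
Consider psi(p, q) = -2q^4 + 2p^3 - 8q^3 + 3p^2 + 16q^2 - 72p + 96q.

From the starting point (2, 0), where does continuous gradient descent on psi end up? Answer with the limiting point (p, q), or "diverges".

(3, -2)

psi is separable, so gradient descent decouples: p follows -∂psi/∂p, q follows -∂psi/∂q.
∂psi/∂p = 6(p - 3)(p + 4); at p=2 this is -36, so p increases.
∂psi/∂q = -8(q - 2)(q + 2)(q + 3); at q=0 this is 96, so q decreases.
p converges to its nearest critical value 3 (a local min of the p-part); q converges to -2. The iterate converges to (3, -2).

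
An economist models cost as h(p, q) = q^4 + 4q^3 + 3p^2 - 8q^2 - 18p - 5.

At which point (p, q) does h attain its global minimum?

(3, -4)

h(p,q) separates as A(p) + B(q) − 5, so its minimum is min A + min B − 5.
A'(p) = 6p - 18 vanishes at p ∈ {3}; B'(q) = 4q(q - 1)(q + 4) vanishes at q ∈ {-4, 0, 1}.
Local minima of A (where A''>0): A(3)=-27. Local minima of B: B(-4)=-128, B(1)=-3.
So the global minimum of h is A(3) + B(-4) − 5 = -27 − 128 − 5 = -160, attained at (3, -4).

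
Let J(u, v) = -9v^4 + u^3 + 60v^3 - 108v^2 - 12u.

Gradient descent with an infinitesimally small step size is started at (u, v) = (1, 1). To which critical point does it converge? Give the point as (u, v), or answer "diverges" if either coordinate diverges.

(2, 2)

J is separable, so gradient descent decouples: u follows -∂J/∂u, v follows -∂J/∂v.
∂J/∂u = 3(u - 2)(u + 2); at u=1 this is -9, so u increases.
∂J/∂v = -36v(v - 3)(v - 2); at v=1 this is -72, so v increases.
u converges to its nearest critical value 2 (a local min of the u-part); v converges to 2. The iterate converges to (2, 2).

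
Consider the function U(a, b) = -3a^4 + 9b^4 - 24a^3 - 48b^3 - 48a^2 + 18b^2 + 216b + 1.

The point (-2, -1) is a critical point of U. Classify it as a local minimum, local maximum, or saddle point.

The mixed partial ∂²U/∂a∂b is 0, so the Hessian at any point is diag(U_aa, U_bb) = diag(-12(3a^2 + 12a + 8), 36(3b^2 - 8b + 1)).
At (-2, -1): H = diag(48, 432).
Both eigenvalues are positive, so H is positive definite: a local minimum.

local minimum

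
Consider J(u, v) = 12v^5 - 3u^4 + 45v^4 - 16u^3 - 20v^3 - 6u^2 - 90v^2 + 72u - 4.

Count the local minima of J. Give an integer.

2

J separates as a function of u plus a function of v, so ∇J=0 decouples.
∂J/∂u = -12(u - 1)(u + 2)(u + 3) = 0 at u ∈ {-3, -2, 1}; ∂J/∂v = 60v(v - 1)(v + 1)(v + 3) = 0 at v ∈ {-3, -1, 0, 1}.
The Hessian is diagonal: diag(J_uu, J_vv). Second derivatives: J_uu(-3)=-48, J_uu(-2)=36, J_uu(1)=-144; J_vv(-3)=-1440, J_vv(-1)=240, J_vv(0)=-180, J_vv(1)=480.
Local minima occur where both diagonal entries positive: (-2, -1), (-2, 1). Count: 2.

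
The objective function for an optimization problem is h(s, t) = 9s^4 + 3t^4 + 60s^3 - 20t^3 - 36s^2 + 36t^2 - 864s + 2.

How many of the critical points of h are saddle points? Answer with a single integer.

h separates as a function of s plus a function of t, so ∇h=0 decouples.
∂h/∂s = 36(s - 2)(s + 3)(s + 4) = 0 at s ∈ {-4, -3, 2}; ∂h/∂t = 12t(t - 3)(t - 2) = 0 at t ∈ {0, 2, 3}.
The Hessian is diagonal: diag(h_ss, h_tt). Second derivatives: h_ss(-4)=216, h_ss(-3)=-180, h_ss(2)=1080; h_tt(0)=72, h_tt(2)=-24, h_tt(3)=36.
Saddle points occur where the two diagonal entries have opposite signs: (-4, 2), (-3, 0), (-3, 3), (2, 2). Count: 4.

4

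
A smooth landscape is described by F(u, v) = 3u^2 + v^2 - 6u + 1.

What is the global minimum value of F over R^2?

F(u,v) separates as P(u) + Q(v) + 1, so its minimum is min P + min Q + 1.
P'(u) = 6u - 6 vanishes at u ∈ {1}; Q'(v) = 2v vanishes at v ∈ {0}.
Local minima of P (where P''>0): P(1)=-3. Local minima of Q: Q(0)=0.
So the global minimum of F is P(1) + Q(0) + 1 = -3 + 0 + 1 = -2, attained at (1, 0).

-2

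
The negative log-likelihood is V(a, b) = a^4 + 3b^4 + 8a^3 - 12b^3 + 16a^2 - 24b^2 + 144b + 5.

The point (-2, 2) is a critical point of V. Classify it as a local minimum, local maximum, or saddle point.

The mixed partial ∂²V/∂a∂b is 0, so the Hessian at any point is diag(V_aa, V_bb) = diag(4(3a^2 + 12a + 8), 12(3b^2 - 6b - 4)).
At (-2, 2): H = diag(-16, -48).
Both eigenvalues are negative, so H is negative definite: a local maximum.

local maximum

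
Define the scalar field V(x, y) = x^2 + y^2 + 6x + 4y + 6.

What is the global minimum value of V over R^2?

V(x,y) separates as P(x) + Q(y) + 6, so its minimum is min P + min Q + 6.
P'(x) = 2x + 6 vanishes at x ∈ {-3}; Q'(y) = 2y + 4 vanishes at y ∈ {-2}.
Local minima of P (where P''>0): P(-3)=-9. Local minima of Q: Q(-2)=-4.
So the global minimum of V is P(-3) + Q(-2) + 6 = -9 − 4 + 6 = -7, attained at (-3, -2).

-7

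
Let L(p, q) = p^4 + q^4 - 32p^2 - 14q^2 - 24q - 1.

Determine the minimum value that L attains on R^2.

-374

L(p,q) separates as A(p) + B(q) − 1, so its minimum is min A + min B − 1.
A'(p) = 4p(p - 4)(p + 4) vanishes at p ∈ {-4, 0, 4}; B'(q) = 4(q - 3)(q + 1)(q + 2) vanishes at q ∈ {-2, -1, 3}.
Local minima of A (where A''>0): A(-4)=-256, A(4)=-256. Local minima of B: B(-2)=8, B(3)=-117.
So the global minimum of L is A(-4) + B(3) − 1 = -256 − 117 − 1 = -374, attained at (-4, 3).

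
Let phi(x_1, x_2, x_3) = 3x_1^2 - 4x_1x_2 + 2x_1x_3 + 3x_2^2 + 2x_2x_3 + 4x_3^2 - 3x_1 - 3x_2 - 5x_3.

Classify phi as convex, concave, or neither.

phi is quadratic, so its Hessian is the constant matrix H = [[6, -4, 2], [-4, 6, 2], [2, 2, 8]].
Leading principal minors: 6, 20, 80.
All positive ⇒ H ≻ 0 ⇒ convex.

convex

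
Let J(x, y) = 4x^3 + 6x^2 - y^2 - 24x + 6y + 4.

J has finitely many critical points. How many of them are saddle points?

1

J separates as a function of x plus a function of y, so ∇J=0 decouples.
∂J/∂x = 12(x - 1)(x + 2) = 0 at x ∈ {-2, 1}; ∂J/∂y = -2(y - 3) = 0 at y ∈ {3}.
The Hessian is diagonal: diag(J_xx, J_yy). Second derivatives: J_xx(-2)=-36, J_xx(1)=36; J_yy(3)=-2.
Saddle points occur where the two diagonal entries have opposite signs: (1, 3). Count: 1.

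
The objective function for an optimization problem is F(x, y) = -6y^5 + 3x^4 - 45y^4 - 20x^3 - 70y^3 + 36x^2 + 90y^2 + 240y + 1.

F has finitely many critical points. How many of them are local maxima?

2

F separates as a function of x plus a function of y, so ∇F=0 decouples.
∂F/∂x = 12x(x - 3)(x - 2) = 0 at x ∈ {0, 2, 3}; ∂F/∂y = -30(y - 1)(y + 1)(y + 2)(y + 4) = 0 at y ∈ {-4, -2, -1, 1}.
The Hessian is diagonal: diag(F_xx, F_yy). Second derivatives: F_xx(0)=72, F_xx(2)=-24, F_xx(3)=36; F_yy(-4)=900, F_yy(-2)=-180, F_yy(-1)=180, F_yy(1)=-900.
Local maxima occur where both diagonal entries negative: (2, -2), (2, 1). Count: 2.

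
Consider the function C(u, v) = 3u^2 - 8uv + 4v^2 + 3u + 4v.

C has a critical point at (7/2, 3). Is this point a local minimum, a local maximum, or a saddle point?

The Hessian of C is constant: H = [[6, -8], [-8, 8]].
det(H) = 6·8 − (-8)² = -16.
Since det(H) < 0, H is indefinite and the critical point is a saddle point.

saddle point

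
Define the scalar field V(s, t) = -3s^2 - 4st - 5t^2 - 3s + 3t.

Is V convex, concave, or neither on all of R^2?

V is quadratic, so its Hessian is the constant matrix H = [[-6, -4], [-4, -10]].
det(H) = 44, tr(H) = -16.
det(H) > 0 and tr(H) < 0, so H is negative definite everywhere: concave.

concave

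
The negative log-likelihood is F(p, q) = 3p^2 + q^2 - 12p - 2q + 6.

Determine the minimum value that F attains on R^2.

F(p,q) separates as A(p) + B(q) + 6, so its minimum is min A + min B + 6.
A'(p) = 6p - 12 vanishes at p ∈ {2}; B'(q) = 2q - 2 vanishes at q ∈ {1}.
Local minima of A (where A''>0): A(2)=-12. Local minima of B: B(1)=-1.
So the global minimum of F is A(2) + B(1) + 6 = -12 − 1 + 6 = -7, attained at (2, 1).

-7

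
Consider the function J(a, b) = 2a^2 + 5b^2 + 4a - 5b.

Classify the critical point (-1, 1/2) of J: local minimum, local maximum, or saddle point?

The Hessian of J is constant: H = [[4, 0], [0, 10]].
det(H) = 4·10 − 0² = 40.
det(H) > 0 and tr(H) = 14 > 0, so H is positive definite and the point is a local minimum.

local minimum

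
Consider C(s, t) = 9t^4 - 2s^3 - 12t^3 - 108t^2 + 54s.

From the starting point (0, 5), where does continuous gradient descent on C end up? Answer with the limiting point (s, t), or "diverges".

C is separable, so gradient descent decouples: s follows -∂C/∂s, t follows -∂C/∂t.
∂C/∂s = -6(s - 3)(s + 3); at s=0 this is 54, so s decreases.
∂C/∂t = 36t(t - 3)(t + 2); at t=5 this is 2520, so t decreases.
s converges to its nearest critical value -3 (a local min of the s-part); t converges to 3. The iterate converges to (-3, 3).

(-3, 3)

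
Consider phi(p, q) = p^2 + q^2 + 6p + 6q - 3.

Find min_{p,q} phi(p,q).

phi(p,q) separates as A(p) + B(q) − 3, so its minimum is min A + min B − 3.
A'(p) = 2p + 6 vanishes at p ∈ {-3}; B'(q) = 2q + 6 vanishes at q ∈ {-3}.
Local minima of A (where A''>0): A(-3)=-9. Local minima of B: B(-3)=-9.
So the global minimum of phi is A(-3) + B(-3) − 3 = -9 − 9 − 3 = -21, attained at (-3, -3).

-21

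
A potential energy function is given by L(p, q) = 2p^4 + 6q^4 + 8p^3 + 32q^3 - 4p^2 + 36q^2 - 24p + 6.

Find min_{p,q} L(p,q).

-66

L(p,q) separates as A(p) + B(q) + 6, so its minimum is min A + min B + 6.
A'(p) = 8(p - 1)(p + 1)(p + 3) vanishes at p ∈ {-3, -1, 1}; B'(q) = 24q(q + 1)(q + 3) vanishes at q ∈ {-3, -1, 0}.
Local minima of A (where A''>0): A(-3)=-18, A(1)=-18. Local minima of B: B(-3)=-54, B(0)=0.
So the global minimum of L is A(-3) + B(-3) + 6 = -18 − 54 + 6 = -66, attained at (-3, -3).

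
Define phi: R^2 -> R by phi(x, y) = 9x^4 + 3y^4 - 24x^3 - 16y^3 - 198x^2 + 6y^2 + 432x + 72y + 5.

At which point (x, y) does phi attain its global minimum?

phi(x,y) separates as P(x) + Q(y) + 5, so its minimum is min P + min Q + 5.
P'(x) = 36(x - 4)(x - 1)(x + 3) vanishes at x ∈ {-3, 1, 4}; Q'(y) = 12(y - 3)(y - 2)(y + 1) vanishes at y ∈ {-1, 2, 3}.
Local minima of P (where P''>0): P(-3)=-1701, P(4)=-672. Local minima of Q: Q(-1)=-47, Q(3)=81.
So the global minimum of phi is P(-3) + Q(-1) + 5 = -1701 − 47 + 5 = -1743, attained at (-3, -1).

(-3, -1)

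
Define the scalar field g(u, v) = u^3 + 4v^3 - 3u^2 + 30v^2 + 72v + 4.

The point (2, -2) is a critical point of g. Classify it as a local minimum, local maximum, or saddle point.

The mixed partial ∂²g/∂u∂v is 0, so the Hessian at any point is diag(g_uu, g_vv) = diag(6(u - 1), 12(2v + 5)).
At (2, -2): H = diag(6, 12).
Both eigenvalues are positive, so H is positive definite: a local minimum.

local minimum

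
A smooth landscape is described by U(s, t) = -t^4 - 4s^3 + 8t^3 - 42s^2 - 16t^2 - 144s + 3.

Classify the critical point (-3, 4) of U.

local maximum

The mixed partial ∂²U/∂s∂t is 0, so the Hessian at any point is diag(U_ss, U_tt) = diag(-12(2s + 7), 4(-3t^2 + 12t - 8)).
At (-3, 4): H = diag(-12, -32).
Both eigenvalues are negative, so H is negative definite: a local maximum.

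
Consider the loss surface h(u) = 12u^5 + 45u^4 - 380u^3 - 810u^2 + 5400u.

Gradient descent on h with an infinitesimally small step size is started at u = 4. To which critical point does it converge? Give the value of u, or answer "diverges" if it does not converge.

3

h'(u) = 60(u - 3)(u - 2)(u + 3)(u + 5), so h'(4) = 7560.
Gradient descent moves in the -h' direction, i.e. u is decreasing.
The nearest critical point in that direction is u = 3, where h'' = 2880 > 0 (a local minimum). The iterate converges there.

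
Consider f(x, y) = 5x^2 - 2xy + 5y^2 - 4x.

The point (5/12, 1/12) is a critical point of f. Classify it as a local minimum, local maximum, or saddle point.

local minimum

The Hessian of f is constant: H = [[10, -2], [-2, 10]].
det(H) = 10·10 − (-2)² = 96.
det(H) > 0 and tr(H) = 20 > 0, so H is positive definite and the point is a local minimum.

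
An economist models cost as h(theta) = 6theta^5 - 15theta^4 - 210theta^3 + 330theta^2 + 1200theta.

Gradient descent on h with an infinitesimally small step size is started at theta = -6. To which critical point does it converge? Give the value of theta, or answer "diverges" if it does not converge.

h'(theta) = 30(theta - 5)(theta - 2)(theta + 1)(theta + 4), so h'(-6) = 26400.
Gradient descent moves in the -h' direction, i.e. theta is decreasing.
There is no critical point below theta=-6, and h' keeps the same sign, so the iterate runs off to −∞.

diverges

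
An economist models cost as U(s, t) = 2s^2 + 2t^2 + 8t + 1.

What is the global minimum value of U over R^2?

U(s,t) separates as P(s) + Q(t) + 1, so its minimum is min P + min Q + 1.
P'(s) = 4s vanishes at s ∈ {0}; Q'(t) = 4(t + 2) vanishes at t ∈ {-2}.
Local minima of P (where P''>0): P(0)=0. Local minima of Q: Q(-2)=-8.
So the global minimum of U is P(0) + Q(-2) + 1 = 0 − 8 + 1 = -7, attained at (0, -2).

-7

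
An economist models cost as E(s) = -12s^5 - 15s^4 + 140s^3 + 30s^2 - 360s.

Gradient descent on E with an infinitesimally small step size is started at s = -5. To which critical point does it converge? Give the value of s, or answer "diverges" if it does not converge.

E'(s) = -60(s - 2)(s - 1)(s + 1)(s + 3), so E'(-5) = -20160.
Gradient descent moves in the -E' direction, i.e. s is increasing.
The nearest critical point in that direction is s = -3, where E'' = 2400 > 0 (a local minimum). The iterate converges there.

-3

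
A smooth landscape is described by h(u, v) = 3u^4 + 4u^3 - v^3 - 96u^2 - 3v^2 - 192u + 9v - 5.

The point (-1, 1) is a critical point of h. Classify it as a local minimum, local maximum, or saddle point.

The mixed partial ∂²h/∂u∂v is 0, so the Hessian at any point is diag(h_uu, h_vv) = diag(12(3u^2 + 2u - 16), -6(v + 1)).
At (-1, 1): H = diag(-180, -12).
Both eigenvalues are negative, so H is negative definite: a local maximum.

local maximum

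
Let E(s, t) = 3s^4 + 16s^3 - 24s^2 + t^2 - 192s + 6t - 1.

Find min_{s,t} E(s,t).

-314

E(s,t) separates as P(s) + Q(t) − 1, so its minimum is min P + min Q − 1.
P'(s) = 12(s - 2)(s + 2)(s + 4) vanishes at s ∈ {-4, -2, 2}; Q'(t) = 2(t + 3) vanishes at t ∈ {-3}.
Local minima of P (where P''>0): P(-4)=128, P(2)=-304. Local minima of Q: Q(-3)=-9.
So the global minimum of E is P(2) + Q(-3) − 1 = -304 − 9 − 1 = -314, attained at (2, -3).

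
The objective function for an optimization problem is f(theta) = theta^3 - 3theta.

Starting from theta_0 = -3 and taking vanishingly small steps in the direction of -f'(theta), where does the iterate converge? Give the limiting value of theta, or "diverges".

diverges

f'(theta) = 3(theta - 1)(theta + 1), so f'(-3) = 24.
Gradient descent moves in the -f' direction, i.e. theta is decreasing.
There is no critical point below theta=-3, and f' keeps the same sign, so the iterate runs off to −∞.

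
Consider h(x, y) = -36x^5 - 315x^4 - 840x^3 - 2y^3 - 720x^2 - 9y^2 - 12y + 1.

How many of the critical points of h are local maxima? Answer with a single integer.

2

h separates as a function of x plus a function of y, so ∇h=0 decouples.
∂h/∂x = -180x(x + 1)(x + 2)(x + 4) = 0 at x ∈ {-4, -2, -1, 0}; ∂h/∂y = -6(y + 1)(y + 2) = 0 at y ∈ {-2, -1}.
The Hessian is diagonal: diag(h_xx, h_yy). Second derivatives: h_xx(-4)=4320, h_xx(-2)=-720, h_xx(-1)=540, h_xx(0)=-1440; h_yy(-2)=6, h_yy(-1)=-6.
Local maxima occur where both diagonal entries negative: (-2, -1), (0, -1). Count: 2.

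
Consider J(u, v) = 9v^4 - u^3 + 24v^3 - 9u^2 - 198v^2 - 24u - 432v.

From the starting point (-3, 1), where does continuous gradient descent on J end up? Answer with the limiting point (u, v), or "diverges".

(-4, 3)

J is separable, so gradient descent decouples: u follows -∂J/∂u, v follows -∂J/∂v.
∂J/∂u = -3(u + 2)(u + 4); at u=-3 this is 3, so u decreases.
∂J/∂v = 36(v - 3)(v + 1)(v + 4); at v=1 this is -720, so v increases.
u converges to its nearest critical value -4 (a local min of the u-part); v converges to 3. The iterate converges to (-4, 3).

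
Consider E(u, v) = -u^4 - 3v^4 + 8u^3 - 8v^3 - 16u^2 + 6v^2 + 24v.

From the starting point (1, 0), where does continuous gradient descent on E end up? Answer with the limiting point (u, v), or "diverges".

E is separable, so gradient descent decouples: u follows -∂E/∂u, v follows -∂E/∂v.
∂E/∂u = -4u(u - 4)(u - 2); at u=1 this is -12, so u increases.
∂E/∂v = -12(v - 1)(v + 1)(v + 2); at v=0 this is 24, so v decreases.
u converges to its nearest critical value 2 (a local min of the u-part); v converges to -1. The iterate converges to (2, -1).

(2, -1)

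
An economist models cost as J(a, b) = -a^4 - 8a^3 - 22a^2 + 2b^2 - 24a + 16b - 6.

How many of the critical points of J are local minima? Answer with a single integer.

1

J separates as a function of a plus a function of b, so ∇J=0 decouples.
∂J/∂a = -4(a + 1)(a + 2)(a + 3) = 0 at a ∈ {-3, -2, -1}; ∂J/∂b = 4(b + 4) = 0 at b ∈ {-4}.
The Hessian is diagonal: diag(J_aa, J_bb). Second derivatives: J_aa(-3)=-8, J_aa(-2)=4, J_aa(-1)=-8; J_bb(-4)=4.
Local minima occur where both diagonal entries positive: (-2, -4). Count: 1.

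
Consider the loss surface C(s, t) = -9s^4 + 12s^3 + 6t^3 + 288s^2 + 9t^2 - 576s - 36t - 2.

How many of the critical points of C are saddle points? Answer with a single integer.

3

C separates as a function of s plus a function of t, so ∇C=0 decouples.
∂C/∂s = -36(s - 4)(s - 1)(s + 4) = 0 at s ∈ {-4, 1, 4}; ∂C/∂t = 18(t - 1)(t + 2) = 0 at t ∈ {-2, 1}.
The Hessian is diagonal: diag(C_ss, C_tt). Second derivatives: C_ss(-4)=-1440, C_ss(1)=540, C_ss(4)=-864; C_tt(-2)=-54, C_tt(1)=54.
Saddle points occur where the two diagonal entries have opposite signs: (-4, 1), (1, -2), (4, 1). Count: 3.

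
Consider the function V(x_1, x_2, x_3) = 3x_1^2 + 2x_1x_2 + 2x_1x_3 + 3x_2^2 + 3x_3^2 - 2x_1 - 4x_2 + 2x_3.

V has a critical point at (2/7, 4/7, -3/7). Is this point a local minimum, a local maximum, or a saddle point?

The Hessian is constant: H = [[6, 2, 2], [2, 6, 0], [2, 0, 6]].
Leading principal minors: Δ₁ = 6, Δ₂ = 32, Δ₃ = 168.
All leading minors are positive, so H is positive definite: a local minimum.

local minimum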